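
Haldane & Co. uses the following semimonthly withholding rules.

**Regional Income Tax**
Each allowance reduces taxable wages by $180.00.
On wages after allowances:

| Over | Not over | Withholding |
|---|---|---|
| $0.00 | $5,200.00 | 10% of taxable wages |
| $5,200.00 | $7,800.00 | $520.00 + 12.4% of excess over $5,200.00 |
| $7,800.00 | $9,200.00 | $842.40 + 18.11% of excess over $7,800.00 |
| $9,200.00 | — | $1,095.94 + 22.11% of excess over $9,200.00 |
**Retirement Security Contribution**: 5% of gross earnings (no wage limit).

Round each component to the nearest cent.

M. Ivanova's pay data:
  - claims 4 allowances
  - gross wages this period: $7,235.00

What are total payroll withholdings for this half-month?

$1,044.81

Regional Income Tax: taxable = $7,235.00 − 4×$180.00 = $6,515.00
  $520.00 + 12.4% × ($6,515.00 − $5,200.00) = $520.00 + 12.4% × $1,315.00 = $683.06
Retirement Security Contribution: 5% × $7,235.00 = $361.75
Total: $683.06 + $361.75 = $1,044.81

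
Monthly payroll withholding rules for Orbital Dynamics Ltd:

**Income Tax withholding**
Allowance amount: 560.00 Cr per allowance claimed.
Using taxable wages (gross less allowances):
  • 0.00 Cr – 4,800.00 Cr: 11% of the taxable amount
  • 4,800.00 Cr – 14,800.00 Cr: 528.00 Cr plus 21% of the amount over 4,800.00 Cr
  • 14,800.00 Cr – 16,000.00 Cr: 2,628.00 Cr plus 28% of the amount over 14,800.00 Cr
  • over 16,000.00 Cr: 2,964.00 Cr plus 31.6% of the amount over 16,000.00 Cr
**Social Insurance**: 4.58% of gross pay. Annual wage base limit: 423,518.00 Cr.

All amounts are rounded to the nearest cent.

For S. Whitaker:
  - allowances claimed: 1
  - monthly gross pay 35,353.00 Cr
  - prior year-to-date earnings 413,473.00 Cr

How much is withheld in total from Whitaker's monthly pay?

9,362.65 Cr

Income Tax: taxable = 35,353.00 Cr − 1×560.00 Cr = 34,793.00 Cr
  2,964.00 Cr + 31.6% × (34,793.00 Cr − 16,000.00 Cr) = 2,964.00 Cr + 31.6% × 18,793.00 Cr = 8,902.59 Cr
Social Insurance: cap 423,518.00 Cr − YTD 413,473.00 Cr = 10,045.00 Cr subject; 4.58% × 10,045.00 Cr = 460.06 Cr
Total: 8,902.59 Cr + 460.06 Cr = 9,362.65 Cr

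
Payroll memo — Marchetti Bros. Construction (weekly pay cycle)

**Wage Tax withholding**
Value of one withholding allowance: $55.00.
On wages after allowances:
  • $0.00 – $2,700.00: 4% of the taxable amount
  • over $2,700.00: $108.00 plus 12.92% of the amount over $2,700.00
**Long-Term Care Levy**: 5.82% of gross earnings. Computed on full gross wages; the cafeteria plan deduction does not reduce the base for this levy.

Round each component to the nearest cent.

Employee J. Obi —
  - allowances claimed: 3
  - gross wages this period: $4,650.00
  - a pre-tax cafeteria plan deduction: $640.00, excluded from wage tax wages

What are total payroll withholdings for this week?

Wage Tax: taxable = $4,650.00 − $640.00 − 3×$55.00 = $3,845.00
  $108.00 + 12.92% × ($3,845.00 − $2,700.00) = $108.00 + 12.92% × $1,145.00 = $255.93
Long-Term Care Levy: 5.82% × $4,650.00 = $270.63
Total: $255.93 + $270.63 = $526.56

$526.56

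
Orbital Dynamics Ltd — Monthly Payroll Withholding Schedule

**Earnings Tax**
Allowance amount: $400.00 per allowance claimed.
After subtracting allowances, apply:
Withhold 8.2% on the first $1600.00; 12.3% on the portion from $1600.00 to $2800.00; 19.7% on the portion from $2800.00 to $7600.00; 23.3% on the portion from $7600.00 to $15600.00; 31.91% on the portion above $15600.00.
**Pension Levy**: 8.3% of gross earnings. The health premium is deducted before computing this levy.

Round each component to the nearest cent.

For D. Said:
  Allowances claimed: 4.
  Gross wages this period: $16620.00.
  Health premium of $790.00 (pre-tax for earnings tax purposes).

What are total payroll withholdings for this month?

$4083.08

Earnings Tax: taxable = $16620.00 − $790.00 − 4×$400.00 = $14230.00
  $1224.40 + 23.3% × ($14230.00 − $7600.00) = $1224.40 + 23.3% × $6630.00 = $2769.19
Pension Levy: 8.3% × $15830.00 = $1313.89
Total: $2769.19 + $1313.89 = $4083.08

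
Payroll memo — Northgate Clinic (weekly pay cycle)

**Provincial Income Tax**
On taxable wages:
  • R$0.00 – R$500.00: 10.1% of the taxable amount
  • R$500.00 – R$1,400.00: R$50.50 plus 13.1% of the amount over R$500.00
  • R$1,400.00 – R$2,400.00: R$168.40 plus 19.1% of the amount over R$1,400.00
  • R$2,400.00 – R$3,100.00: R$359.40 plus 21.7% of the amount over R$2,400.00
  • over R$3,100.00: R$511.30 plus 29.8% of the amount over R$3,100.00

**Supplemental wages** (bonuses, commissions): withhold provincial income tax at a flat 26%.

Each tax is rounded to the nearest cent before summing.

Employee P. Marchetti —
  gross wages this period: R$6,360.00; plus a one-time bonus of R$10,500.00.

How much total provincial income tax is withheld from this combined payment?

Provincial Income Tax: taxable = R$6,360.00
  R$511.30 + 29.8% × (R$6,360.00 − R$3,100.00) = R$511.30 + 29.8% × R$3,260.00 = R$1,482.78
Supplemental (26% flat on bonus): 26% × R$10,500.00 = R$2,730.00
Total provincial income tax: R$1,482.78 + R$2,730.00 = R$4,212.78

R$4,212.78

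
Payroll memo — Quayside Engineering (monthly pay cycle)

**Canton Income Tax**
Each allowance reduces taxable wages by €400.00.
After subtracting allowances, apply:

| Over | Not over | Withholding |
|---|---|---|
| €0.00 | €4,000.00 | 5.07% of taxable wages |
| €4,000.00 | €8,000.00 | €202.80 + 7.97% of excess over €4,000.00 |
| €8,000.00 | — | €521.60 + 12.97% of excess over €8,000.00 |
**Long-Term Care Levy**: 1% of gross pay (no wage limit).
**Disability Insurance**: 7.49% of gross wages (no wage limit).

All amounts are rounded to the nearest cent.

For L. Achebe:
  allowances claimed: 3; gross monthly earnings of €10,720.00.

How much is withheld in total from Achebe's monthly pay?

€1,628.87

Canton Income Tax: taxable = €10,720.00 − 3×€400.00 = €9,520.00
  €521.60 + 12.97% × (€9,520.00 − €8,000.00) = €521.60 + 12.97% × €1,520.00 = €718.74
Long-Term Care Levy: 1% × €10,720.00 = €107.20
Disability Insurance: 7.49% × €10,720.00 = €802.93
Total: €718.74 + €107.20 + €802.93 = €1,628.87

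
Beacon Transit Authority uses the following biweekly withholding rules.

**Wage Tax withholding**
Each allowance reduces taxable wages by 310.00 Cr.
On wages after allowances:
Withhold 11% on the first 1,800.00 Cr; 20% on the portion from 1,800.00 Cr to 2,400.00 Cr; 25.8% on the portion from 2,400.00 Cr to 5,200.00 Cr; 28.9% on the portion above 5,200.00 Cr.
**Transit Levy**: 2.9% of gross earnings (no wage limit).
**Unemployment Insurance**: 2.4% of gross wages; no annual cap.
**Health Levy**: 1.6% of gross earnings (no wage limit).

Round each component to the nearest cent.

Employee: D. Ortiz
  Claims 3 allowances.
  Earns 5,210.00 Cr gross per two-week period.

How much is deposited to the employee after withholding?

Wage Tax: taxable = 5,210.00 Cr − 3×310.00 Cr = 4,280.00 Cr
  318.00 Cr + 25.8% × (4,280.00 Cr − 2,400.00 Cr) = 318.00 Cr + 25.8% × 1,880.00 Cr = 803.04 Cr
Transit Levy: 2.9% × 5,210.00 Cr = 151.09 Cr
Unemployment Insurance: 2.4% × 5,210.00 Cr = 125.04 Cr
Health Levy: 1.6% × 5,210.00 Cr = 83.36 Cr
Total withheld: 803.04 Cr + 151.09 Cr + 125.04 Cr + 83.36 Cr = 1,162.53 Cr
Net pay: 5,210.00 Cr − 1,162.53 Cr = 4,047.47 Cr

4,047.47 Cr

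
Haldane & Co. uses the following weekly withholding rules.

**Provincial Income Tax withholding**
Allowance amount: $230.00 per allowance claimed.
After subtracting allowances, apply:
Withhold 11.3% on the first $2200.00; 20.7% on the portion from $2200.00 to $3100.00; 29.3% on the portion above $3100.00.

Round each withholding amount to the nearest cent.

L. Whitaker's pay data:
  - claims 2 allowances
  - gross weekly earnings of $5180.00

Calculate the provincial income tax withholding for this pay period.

Provincial Income Tax: taxable = $5180.00 − 2×$230.00 = $4720.00
  $434.90 + 29.3% × ($4720.00 − $3100.00) = $434.90 + 29.3% × $1620.00 = $909.56

$909.56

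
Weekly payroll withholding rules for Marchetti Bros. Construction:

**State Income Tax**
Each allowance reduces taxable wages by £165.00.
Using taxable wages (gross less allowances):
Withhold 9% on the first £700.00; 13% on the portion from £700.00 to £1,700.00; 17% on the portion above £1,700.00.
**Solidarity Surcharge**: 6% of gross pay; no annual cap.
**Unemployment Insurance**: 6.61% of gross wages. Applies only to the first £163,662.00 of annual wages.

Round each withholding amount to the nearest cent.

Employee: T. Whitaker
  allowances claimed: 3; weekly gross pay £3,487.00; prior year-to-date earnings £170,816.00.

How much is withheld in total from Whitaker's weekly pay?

State Income Tax: taxable = £3,487.00 − 3×£165.00 = £2,992.00
  £193.00 + 17% × (£2,992.00 − £1,700.00) = £193.00 + 17% × £1,292.00 = £412.64
Solidarity Surcharge: 6% × £3,487.00 = £209.22
Unemployment Insurance: YTD £170,816.00 ≥ cap £163,662.00 → £0.00
Total: £412.64 + £209.22 + £0.00 = £621.86

£621.86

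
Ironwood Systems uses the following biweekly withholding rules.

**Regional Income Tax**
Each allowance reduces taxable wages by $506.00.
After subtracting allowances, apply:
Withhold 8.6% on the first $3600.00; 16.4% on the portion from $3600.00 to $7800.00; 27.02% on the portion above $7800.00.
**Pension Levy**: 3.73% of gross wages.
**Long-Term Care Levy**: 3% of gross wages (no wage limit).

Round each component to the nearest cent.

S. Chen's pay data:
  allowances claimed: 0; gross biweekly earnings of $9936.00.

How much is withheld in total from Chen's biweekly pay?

$2244.24

Regional Income Tax: taxable = $9936.00
  $998.40 + 27.02% × ($9936.00 − $7800.00) = $998.40 + 27.02% × $2136.00 = $1575.55
Pension Levy: 3.73% × $9936.00 = $370.61
Long-Term Care Levy: 3% × $9936.00 = $298.08
Total: $1575.55 + $370.61 + $298.08 = $2244.24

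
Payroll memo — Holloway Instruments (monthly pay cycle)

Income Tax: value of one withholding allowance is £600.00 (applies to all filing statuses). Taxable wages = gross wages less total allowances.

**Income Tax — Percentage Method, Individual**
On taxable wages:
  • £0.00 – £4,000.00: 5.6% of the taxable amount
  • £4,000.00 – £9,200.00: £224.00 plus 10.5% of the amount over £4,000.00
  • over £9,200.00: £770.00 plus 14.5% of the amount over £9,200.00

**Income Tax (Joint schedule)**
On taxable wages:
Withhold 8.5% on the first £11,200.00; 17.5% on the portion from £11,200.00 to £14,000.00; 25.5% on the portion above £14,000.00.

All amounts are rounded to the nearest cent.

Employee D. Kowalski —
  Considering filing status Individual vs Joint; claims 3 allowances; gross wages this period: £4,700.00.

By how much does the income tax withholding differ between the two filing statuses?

Income Tax (Individual): taxable = £4,700.00 − 3×£600.00 = £2,900.00
  5.6% × £2,900.00 = £162.40
Income Tax (Joint): taxable = £4,700.00 − 3×£600.00 = £2,900.00
  8.5% × £2,900.00 = £246.50
Difference: |£162.40 − £246.50| = £84.10 (higher under Joint)

£84.10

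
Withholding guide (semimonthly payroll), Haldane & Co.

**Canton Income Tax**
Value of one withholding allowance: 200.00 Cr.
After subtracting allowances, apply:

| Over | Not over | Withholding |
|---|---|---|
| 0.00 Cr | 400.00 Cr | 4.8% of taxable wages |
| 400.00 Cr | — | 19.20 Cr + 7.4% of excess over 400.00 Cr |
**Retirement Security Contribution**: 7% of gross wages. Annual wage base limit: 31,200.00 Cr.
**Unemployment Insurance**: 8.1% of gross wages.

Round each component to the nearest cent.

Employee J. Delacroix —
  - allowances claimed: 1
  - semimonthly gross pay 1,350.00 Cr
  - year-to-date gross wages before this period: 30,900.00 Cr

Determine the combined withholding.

205.05 Cr

Canton Income Tax: taxable = 1,350.00 Cr − 1×200.00 Cr = 1,150.00 Cr
  19.20 Cr + 7.4% × (1,150.00 Cr − 400.00 Cr) = 19.20 Cr + 7.4% × 750.00 Cr = 74.70 Cr
Retirement Security Contribution: cap 31,200.00 Cr − YTD 30,900.00 Cr = 300.00 Cr subject; 7% × 300.00 Cr = 21.00 Cr
Unemployment Insurance: 8.1% × 1,350.00 Cr = 109.35 Cr
Total: 74.70 Cr + 21.00 Cr + 109.35 Cr = 205.05 Cr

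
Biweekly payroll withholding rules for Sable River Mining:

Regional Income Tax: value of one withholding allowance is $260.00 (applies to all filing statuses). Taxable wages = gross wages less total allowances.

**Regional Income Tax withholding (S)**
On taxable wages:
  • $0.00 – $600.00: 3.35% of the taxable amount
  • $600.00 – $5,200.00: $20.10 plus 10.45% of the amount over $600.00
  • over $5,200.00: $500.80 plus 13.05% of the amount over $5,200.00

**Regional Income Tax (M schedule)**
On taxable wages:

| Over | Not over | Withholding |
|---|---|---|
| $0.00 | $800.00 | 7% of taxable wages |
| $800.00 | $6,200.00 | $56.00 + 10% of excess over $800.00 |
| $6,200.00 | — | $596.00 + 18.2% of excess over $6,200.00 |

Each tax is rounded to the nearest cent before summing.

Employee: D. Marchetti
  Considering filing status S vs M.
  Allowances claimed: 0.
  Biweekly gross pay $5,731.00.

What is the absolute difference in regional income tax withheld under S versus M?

$21.00

Regional Income Tax (S): taxable = $5,731.00
  $500.80 + 13.05% × ($5,731.00 − $5,200.00) = $500.80 + 13.05% × $531.00 = $570.10
Regional Income Tax (M): taxable = $5,731.00
  $56.00 + 10% × ($5,731.00 − $800.00) = $56.00 + 10% × $4,931.00 = $549.10
Difference: |$570.10 − $549.10| = $21.00 (higher under S)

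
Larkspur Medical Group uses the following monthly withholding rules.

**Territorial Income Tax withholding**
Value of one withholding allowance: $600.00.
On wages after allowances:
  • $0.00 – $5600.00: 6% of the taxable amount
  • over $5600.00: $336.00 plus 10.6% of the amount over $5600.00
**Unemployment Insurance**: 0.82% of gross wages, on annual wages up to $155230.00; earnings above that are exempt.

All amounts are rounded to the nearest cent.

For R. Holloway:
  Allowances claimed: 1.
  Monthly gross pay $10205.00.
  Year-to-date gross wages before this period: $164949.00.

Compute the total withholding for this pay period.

Territorial Income Tax: taxable = $10205.00 − 1×$600.00 = $9605.00
  $336.00 + 10.6% × ($9605.00 − $5600.00) = $336.00 + 10.6% × $4005.00 = $760.53
Unemployment Insurance: YTD $164949.00 ≥ cap $155230.00 → $0.00
Total: $760.53 + $0.00 = $760.53

$760.53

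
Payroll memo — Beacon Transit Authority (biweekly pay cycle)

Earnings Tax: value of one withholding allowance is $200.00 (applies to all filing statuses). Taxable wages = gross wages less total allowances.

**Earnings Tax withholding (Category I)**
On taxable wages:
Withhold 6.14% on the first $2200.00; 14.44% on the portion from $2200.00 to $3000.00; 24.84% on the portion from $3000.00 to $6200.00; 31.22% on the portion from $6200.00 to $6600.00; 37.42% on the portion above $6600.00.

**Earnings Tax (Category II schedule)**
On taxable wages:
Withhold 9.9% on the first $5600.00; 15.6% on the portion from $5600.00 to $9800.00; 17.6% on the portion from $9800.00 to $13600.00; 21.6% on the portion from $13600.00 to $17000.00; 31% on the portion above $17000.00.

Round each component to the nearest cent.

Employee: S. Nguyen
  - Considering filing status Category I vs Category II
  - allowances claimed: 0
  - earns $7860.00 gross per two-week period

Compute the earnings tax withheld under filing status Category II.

Earnings Tax (Category II): taxable = $7860.00
  $554.40 + 15.6% × ($7860.00 − $5600.00) = $554.40 + 15.6% × $2260.00 = $906.96

$906.96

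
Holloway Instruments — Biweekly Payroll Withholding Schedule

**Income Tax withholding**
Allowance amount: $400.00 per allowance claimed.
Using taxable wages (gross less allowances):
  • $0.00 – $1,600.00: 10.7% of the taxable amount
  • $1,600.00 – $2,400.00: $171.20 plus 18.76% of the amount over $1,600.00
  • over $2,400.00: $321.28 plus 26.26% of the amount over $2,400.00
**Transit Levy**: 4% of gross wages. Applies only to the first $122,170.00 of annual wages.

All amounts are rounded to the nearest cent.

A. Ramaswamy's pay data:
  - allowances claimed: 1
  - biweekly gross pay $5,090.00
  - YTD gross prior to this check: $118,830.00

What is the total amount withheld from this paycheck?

Income Tax: taxable = $5,090.00 − 1×$400.00 = $4,690.00
  $321.28 + 26.26% × ($4,690.00 − $2,400.00) = $321.28 + 26.26% × $2,290.00 = $922.63
Transit Levy: cap $122,170.00 − YTD $118,830.00 = $3,340.00 subject; 4% × $3,340.00 = $133.60
Total: $922.63 + $133.60 = $1,056.23

$1,056.23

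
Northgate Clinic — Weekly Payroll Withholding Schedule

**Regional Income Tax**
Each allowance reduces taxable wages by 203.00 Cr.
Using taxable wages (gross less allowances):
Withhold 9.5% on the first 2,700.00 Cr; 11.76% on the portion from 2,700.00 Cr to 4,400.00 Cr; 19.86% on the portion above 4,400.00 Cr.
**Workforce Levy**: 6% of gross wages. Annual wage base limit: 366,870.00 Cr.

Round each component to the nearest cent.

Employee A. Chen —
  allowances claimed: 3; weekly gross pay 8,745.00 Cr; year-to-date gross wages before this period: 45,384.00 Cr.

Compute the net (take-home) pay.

7,021.91 Cr

Regional Income Tax: taxable = 8,745.00 Cr − 3×203.00 Cr = 8,136.00 Cr
  456.42 Cr + 19.86% × (8,136.00 Cr − 4,400.00 Cr) = 456.42 Cr + 19.86% × 3,736.00 Cr = 1,198.39 Cr
Workforce Levy: 6% × 8,745.00 Cr = 524.70 Cr
Total withheld: 1,198.39 Cr + 524.70 Cr = 1,723.09 Cr
Net pay: 8,745.00 Cr − 1,723.09 Cr = 7,021.91 Cr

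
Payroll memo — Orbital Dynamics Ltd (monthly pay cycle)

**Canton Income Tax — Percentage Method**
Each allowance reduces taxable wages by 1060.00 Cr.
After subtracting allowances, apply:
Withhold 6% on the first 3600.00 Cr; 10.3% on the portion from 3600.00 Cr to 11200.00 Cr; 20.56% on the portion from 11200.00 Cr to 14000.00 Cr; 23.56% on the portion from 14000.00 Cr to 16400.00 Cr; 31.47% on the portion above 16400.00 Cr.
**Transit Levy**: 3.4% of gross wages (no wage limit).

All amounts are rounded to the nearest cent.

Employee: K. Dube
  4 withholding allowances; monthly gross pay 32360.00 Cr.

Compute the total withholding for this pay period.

6928.44 Cr

Canton Income Tax: taxable = 32360.00 Cr − 4×1060.00 Cr = 28120.00 Cr
  2139.92 Cr + 31.47% × (28120.00 Cr − 16400.00 Cr) = 2139.92 Cr + 31.47% × 11720.00 Cr = 5828.20 Cr
Transit Levy: 3.4% × 32360.00 Cr = 1100.24 Cr
Total: 5828.20 Cr + 1100.24 Cr = 6928.44 Cr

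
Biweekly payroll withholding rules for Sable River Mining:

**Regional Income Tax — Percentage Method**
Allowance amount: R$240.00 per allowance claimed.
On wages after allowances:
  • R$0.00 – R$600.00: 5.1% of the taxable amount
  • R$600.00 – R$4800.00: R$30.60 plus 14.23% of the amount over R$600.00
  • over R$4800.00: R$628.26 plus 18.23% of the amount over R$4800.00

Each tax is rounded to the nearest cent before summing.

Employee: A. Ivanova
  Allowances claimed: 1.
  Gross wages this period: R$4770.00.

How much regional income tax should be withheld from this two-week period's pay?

R$589.84

Regional Income Tax: taxable = R$4770.00 − 1×R$240.00 = R$4530.00
  R$30.60 + 14.23% × (R$4530.00 − R$600.00) = R$30.60 + 14.23% × R$3930.00 = R$589.84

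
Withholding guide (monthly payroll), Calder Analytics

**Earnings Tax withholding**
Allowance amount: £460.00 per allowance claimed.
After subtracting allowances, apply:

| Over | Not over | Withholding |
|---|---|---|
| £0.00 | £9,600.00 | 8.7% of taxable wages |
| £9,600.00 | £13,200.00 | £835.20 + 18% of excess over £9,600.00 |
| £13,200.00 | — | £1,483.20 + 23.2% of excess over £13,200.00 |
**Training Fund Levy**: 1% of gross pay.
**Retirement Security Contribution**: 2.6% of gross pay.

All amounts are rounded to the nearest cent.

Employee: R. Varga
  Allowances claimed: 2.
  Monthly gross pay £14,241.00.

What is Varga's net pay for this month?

Earnings Tax: taxable = £14,241.00 − 2×£460.00 = £13,321.00
  £1,483.20 + 23.2% × (£13,321.00 − £13,200.00) = £1,483.20 + 23.2% × £121.00 = £1,511.27
Training Fund Levy: 1% × £14,241.00 = £142.41
Retirement Security Contribution: 2.6% × £14,241.00 = £370.27
Total withheld: £1,511.27 + £142.41 + £370.27 = £2,023.95
Net pay: £14,241.00 − £2,023.95 = £12,217.05

£12,217.05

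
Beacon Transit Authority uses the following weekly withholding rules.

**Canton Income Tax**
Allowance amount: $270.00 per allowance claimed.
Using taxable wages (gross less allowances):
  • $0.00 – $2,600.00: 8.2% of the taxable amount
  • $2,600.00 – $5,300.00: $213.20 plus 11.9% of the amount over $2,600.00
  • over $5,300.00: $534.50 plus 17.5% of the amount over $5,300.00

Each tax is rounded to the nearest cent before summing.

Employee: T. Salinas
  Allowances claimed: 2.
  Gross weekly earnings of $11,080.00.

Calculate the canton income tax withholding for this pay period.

$1,451.50

Canton Income Tax: taxable = $11,080.00 − 2×$270.00 = $10,540.00
  $534.50 + 17.5% × ($10,540.00 − $5,300.00) = $534.50 + 17.5% × $5,240.00 = $1,451.50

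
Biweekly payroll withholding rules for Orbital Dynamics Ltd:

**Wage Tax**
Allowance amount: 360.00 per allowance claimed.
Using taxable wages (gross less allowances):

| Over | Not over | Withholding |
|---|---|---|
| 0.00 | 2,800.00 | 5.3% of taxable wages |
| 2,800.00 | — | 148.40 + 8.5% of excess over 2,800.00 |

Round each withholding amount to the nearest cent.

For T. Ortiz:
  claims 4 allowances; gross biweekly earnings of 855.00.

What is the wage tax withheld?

0.00

Wage Tax: taxable = 855.00 − 4×360.00 = -585.00
  Taxable ≤ 0 → 0.00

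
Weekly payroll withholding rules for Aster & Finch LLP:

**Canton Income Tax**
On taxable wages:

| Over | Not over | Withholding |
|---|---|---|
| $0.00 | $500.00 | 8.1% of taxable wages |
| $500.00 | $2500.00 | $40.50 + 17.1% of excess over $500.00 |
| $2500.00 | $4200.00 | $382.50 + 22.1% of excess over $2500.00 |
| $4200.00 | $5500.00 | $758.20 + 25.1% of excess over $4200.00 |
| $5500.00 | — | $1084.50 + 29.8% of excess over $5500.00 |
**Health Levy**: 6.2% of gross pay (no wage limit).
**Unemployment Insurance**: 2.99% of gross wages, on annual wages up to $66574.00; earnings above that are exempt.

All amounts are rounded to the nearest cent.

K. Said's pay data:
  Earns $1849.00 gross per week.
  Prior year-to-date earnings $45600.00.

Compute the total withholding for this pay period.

Canton Income Tax: taxable = $1849.00
  $40.50 + 17.1% × ($1849.00 − $500.00) = $40.50 + 17.1% × $1349.00 = $271.18
Health Levy: 6.2% × $1849.00 = $114.64
Unemployment Insurance: 2.99% × $1849.00 = $55.29
Total: $271.18 + $114.64 + $55.29 = $441.11

$441.11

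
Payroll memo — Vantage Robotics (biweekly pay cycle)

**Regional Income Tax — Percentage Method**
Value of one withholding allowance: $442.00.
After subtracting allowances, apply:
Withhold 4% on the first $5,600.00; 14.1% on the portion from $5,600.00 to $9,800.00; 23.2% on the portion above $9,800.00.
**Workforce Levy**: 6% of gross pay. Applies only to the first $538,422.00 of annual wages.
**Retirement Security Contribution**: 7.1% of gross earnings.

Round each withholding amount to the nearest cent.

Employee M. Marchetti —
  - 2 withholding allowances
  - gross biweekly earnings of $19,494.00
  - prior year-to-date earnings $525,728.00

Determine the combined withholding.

$5,005.83

Regional Income Tax: taxable = $19,494.00 − 2×$442.00 = $18,610.00
  $816.20 + 23.2% × ($18,610.00 − $9,800.00) = $816.20 + 23.2% × $8,810.00 = $2,860.12
Workforce Levy: cap $538,422.00 − YTD $525,728.00 = $12,694.00 subject; 6% × $12,694.00 = $761.64
Retirement Security Contribution: 7.1% × $19,494.00 = $1,384.07
Total: $2,860.12 + $761.64 + $1,384.07 = $5,005.83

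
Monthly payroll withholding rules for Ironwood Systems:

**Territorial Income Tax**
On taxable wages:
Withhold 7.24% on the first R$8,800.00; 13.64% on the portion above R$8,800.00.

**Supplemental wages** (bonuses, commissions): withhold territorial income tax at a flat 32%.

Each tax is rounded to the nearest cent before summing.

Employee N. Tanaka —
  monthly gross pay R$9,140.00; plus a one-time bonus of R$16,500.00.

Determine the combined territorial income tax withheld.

R$5,963.50

Territorial Income Tax: taxable = R$9,140.00
  R$637.12 + 13.64% × (R$9,140.00 − R$8,800.00) = R$637.12 + 13.64% × R$340.00 = R$683.50
Supplemental (32% flat on bonus): 32% × R$16,500.00 = R$5,280.00
Total territorial income tax: R$683.50 + R$5,280.00 = R$5,963.50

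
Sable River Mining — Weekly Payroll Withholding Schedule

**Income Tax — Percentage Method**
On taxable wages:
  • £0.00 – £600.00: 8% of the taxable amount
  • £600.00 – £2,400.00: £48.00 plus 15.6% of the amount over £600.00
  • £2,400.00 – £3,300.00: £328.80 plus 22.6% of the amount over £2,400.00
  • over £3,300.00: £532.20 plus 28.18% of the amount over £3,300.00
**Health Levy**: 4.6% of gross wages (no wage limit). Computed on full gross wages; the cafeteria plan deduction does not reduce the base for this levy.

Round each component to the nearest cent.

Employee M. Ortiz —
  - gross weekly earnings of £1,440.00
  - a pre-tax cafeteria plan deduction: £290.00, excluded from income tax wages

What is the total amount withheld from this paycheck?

Income Tax: taxable = £1,440.00 − £290.00 = £1,150.00
  £48.00 + 15.6% × (£1,150.00 − £600.00) = £48.00 + 15.6% × £550.00 = £133.80
Health Levy: 4.6% × £1,440.00 = £66.24
Total: £133.80 + £66.24 = £200.04

£200.04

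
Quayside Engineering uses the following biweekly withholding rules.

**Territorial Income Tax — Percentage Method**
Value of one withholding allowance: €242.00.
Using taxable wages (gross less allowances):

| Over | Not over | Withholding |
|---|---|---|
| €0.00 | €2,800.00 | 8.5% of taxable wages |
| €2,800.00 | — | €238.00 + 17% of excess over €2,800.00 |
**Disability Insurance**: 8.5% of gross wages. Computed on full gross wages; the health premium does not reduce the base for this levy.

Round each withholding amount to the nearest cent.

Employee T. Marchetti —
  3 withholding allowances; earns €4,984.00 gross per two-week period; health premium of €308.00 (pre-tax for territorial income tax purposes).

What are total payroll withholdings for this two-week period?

Territorial Income Tax: taxable = €4,984.00 − €308.00 − 3×€242.00 = €3,950.00
  €238.00 + 17% × (€3,950.00 − €2,800.00) = €238.00 + 17% × €1,150.00 = €433.50
Disability Insurance: 8.5% × €4,984.00 = €423.64
Total: €433.50 + €423.64 = €857.14

€857.14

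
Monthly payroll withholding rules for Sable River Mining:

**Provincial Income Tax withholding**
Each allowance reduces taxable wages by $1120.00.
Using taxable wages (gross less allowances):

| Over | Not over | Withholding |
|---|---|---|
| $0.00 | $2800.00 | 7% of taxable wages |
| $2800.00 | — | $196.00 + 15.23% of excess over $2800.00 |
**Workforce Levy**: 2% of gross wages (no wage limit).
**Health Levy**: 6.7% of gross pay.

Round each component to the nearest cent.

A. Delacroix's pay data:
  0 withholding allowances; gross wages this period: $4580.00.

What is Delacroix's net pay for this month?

$3714.45

Provincial Income Tax: taxable = $4580.00
  $196.00 + 15.23% × ($4580.00 − $2800.00) = $196.00 + 15.23% × $1780.00 = $467.09
Workforce Levy: 2% × $4580.00 = $91.60
Health Levy: 6.7% × $4580.00 = $306.86
Total withheld: $467.09 + $91.60 + $306.86 = $865.55
Net pay: $4580.00 − $865.55 = $3714.45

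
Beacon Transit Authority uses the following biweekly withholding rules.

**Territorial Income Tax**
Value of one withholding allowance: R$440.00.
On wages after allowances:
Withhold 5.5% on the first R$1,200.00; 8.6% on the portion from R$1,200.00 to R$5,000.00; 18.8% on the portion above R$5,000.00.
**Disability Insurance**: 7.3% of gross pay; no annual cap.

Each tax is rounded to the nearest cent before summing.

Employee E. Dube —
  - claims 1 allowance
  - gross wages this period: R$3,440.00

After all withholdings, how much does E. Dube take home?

R$2,968.08

Territorial Income Tax: taxable = R$3,440.00 − 1×R$440.00 = R$3,000.00
  R$66.00 + 8.6% × (R$3,000.00 − R$1,200.00) = R$66.00 + 8.6% × R$1,800.00 = R$220.80
Disability Insurance: 7.3% × R$3,440.00 = R$251.12
Total withheld: R$220.80 + R$251.12 = R$471.92
Net pay: R$3,440.00 − R$471.92 = R$2,968.08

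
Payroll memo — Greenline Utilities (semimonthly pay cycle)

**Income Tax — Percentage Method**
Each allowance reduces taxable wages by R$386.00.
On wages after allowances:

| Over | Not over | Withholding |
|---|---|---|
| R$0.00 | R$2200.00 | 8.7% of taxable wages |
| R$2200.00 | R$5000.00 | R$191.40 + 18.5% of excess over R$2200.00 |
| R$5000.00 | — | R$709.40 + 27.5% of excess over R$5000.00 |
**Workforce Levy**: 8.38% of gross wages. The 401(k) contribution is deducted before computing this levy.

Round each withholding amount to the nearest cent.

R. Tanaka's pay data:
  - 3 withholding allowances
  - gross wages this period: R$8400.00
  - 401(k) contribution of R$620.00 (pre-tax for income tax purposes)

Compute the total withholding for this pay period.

Income Tax: taxable = R$8400.00 − R$620.00 − 3×R$386.00 = R$6622.00
  R$709.40 + 27.5% × (R$6622.00 − R$5000.00) = R$709.40 + 27.5% × R$1622.00 = R$1155.45
Workforce Levy: 8.38% × R$7780.00 = R$651.96
Total: R$1155.45 + R$651.96 = R$1807.41

R$1807.41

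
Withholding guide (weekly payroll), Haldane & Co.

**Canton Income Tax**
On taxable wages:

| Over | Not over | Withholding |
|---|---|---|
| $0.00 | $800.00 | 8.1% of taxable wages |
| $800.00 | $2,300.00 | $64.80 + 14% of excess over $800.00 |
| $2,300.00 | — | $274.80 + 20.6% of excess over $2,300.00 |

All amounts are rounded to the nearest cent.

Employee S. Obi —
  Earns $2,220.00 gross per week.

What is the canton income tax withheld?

Canton Income Tax: taxable = $2,220.00
  $64.80 + 14% × ($2,220.00 − $800.00) = $64.80 + 14% × $1,420.00 = $263.60

$263.60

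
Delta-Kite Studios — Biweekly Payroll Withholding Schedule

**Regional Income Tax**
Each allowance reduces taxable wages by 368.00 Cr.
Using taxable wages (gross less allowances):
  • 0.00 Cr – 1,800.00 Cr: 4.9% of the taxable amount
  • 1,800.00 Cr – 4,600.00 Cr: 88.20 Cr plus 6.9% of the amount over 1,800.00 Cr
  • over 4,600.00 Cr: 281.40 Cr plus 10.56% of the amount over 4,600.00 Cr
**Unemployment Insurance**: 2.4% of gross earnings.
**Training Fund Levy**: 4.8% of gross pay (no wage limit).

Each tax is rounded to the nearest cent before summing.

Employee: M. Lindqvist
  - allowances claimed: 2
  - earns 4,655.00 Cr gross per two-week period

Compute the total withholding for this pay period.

569.57 Cr

Regional Income Tax: taxable = 4,655.00 Cr − 2×368.00 Cr = 3,919.00 Cr
  88.20 Cr + 6.9% × (3,919.00 Cr − 1,800.00 Cr) = 88.20 Cr + 6.9% × 2,119.00 Cr = 234.41 Cr
Unemployment Insurance: 2.4% × 4,655.00 Cr = 111.72 Cr
Training Fund Levy: 4.8% × 4,655.00 Cr = 223.44 Cr
Total: 234.41 Cr + 111.72 Cr + 223.44 Cr = 569.57 Cr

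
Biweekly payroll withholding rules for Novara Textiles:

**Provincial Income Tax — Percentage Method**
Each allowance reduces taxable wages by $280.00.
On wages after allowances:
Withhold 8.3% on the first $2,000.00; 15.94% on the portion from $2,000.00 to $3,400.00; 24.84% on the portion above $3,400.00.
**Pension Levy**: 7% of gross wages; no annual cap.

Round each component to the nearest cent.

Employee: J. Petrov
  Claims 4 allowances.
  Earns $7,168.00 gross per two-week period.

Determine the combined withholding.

Provincial Income Tax: taxable = $7,168.00 − 4×$280.00 = $6,048.00
  $389.16 + 24.84% × ($6,048.00 − $3,400.00) = $389.16 + 24.84% × $2,648.00 = $1,046.92
Pension Levy: 7% × $7,168.00 = $501.76
Total: $1,046.92 + $501.76 = $1,548.68

$1,548.68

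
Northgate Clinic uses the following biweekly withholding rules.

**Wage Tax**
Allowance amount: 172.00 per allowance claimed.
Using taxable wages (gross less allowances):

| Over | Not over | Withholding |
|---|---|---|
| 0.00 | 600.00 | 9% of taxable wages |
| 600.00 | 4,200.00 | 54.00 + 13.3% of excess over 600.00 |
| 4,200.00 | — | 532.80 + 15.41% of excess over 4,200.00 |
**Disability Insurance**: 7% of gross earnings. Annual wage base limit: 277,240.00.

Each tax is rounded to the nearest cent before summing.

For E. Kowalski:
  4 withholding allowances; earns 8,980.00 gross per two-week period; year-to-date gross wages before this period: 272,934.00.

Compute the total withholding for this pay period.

1,464.80

Wage Tax: taxable = 8,980.00 − 4×172.00 = 8,292.00
  532.80 + 15.41% × (8,292.00 − 4,200.00) = 532.80 + 15.41% × 4,092.00 = 1,163.38
Disability Insurance: cap 277,240.00 − YTD 272,934.00 = 4,306.00 subject; 7% × 4,306.00 = 301.42
Total: 1,163.38 + 301.42 = 1,464.80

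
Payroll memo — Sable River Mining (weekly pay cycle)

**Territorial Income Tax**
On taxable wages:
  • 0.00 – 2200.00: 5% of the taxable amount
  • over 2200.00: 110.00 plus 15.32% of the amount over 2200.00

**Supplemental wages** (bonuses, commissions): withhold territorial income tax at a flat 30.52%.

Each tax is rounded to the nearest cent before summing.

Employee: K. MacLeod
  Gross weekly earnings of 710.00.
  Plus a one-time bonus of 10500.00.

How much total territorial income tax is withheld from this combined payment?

Territorial Income Tax: taxable = 710.00
  5% × 710.00 = 35.50
Supplemental (30.52% flat on bonus): 30.52% × 10500.00 = 3204.60
Total territorial income tax: 35.50 + 3204.60 = 3240.10

3240.10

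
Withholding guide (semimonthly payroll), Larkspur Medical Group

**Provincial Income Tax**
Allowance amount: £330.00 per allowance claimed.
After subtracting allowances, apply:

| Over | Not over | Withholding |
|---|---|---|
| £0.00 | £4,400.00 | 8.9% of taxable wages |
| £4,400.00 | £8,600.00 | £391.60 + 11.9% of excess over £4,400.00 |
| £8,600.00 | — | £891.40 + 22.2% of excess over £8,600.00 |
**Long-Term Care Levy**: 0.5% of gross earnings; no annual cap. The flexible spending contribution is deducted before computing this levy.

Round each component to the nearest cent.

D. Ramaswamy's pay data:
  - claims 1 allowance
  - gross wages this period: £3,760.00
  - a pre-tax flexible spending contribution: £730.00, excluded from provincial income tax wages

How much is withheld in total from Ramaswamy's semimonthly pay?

£255.45

Provincial Income Tax: taxable = £3,760.00 − £730.00 − 1×£330.00 = £2,700.00
  8.9% × £2,700.00 = £240.30
Long-Term Care Levy: 0.5% × £3,030.00 = £15.15
Total: £240.30 + £15.15 = £255.45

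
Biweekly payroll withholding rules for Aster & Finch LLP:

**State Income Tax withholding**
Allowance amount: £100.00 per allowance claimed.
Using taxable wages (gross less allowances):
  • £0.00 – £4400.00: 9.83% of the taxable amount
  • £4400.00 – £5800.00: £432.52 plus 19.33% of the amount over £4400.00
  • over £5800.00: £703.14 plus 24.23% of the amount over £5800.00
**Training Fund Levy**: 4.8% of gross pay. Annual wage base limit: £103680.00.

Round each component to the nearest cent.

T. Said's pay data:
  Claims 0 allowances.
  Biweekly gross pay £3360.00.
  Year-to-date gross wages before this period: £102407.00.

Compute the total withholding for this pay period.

£391.39

State Income Tax: taxable = £3360.00
  9.83% × £3360.00 = £330.29
Training Fund Levy: cap £103680.00 − YTD £102407.00 = £1273.00 subject; 4.8% × £1273.00 = £61.10
Total: £330.29 + £61.10 = £391.39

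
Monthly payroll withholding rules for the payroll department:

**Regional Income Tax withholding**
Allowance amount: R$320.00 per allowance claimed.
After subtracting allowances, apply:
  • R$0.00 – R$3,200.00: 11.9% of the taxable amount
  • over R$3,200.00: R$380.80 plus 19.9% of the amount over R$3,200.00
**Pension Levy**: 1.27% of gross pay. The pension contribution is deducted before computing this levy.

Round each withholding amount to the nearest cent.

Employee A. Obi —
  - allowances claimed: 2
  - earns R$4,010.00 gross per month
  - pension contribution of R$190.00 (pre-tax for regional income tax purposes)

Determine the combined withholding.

Regional Income Tax: taxable = R$4,010.00 − R$190.00 − 2×R$320.00 = R$3,180.00
  11.9% × R$3,180.00 = R$378.42
Pension Levy: 1.27% × R$3,820.00 = R$48.51
Total: R$378.42 + R$48.51 = R$426.93

R$426.93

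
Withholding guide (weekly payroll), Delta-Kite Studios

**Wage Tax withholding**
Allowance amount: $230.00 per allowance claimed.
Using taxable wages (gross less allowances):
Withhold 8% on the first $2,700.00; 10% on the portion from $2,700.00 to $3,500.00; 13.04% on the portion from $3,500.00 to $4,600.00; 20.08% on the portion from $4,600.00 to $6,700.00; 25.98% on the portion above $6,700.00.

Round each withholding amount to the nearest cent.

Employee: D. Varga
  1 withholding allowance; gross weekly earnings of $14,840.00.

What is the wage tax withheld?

$2,916.14

Wage Tax: taxable = $14,840.00 − 1×$230.00 = $14,610.00
  $861.12 + 25.98% × ($14,610.00 − $6,700.00) = $861.12 + 25.98% × $7,910.00 = $2,916.14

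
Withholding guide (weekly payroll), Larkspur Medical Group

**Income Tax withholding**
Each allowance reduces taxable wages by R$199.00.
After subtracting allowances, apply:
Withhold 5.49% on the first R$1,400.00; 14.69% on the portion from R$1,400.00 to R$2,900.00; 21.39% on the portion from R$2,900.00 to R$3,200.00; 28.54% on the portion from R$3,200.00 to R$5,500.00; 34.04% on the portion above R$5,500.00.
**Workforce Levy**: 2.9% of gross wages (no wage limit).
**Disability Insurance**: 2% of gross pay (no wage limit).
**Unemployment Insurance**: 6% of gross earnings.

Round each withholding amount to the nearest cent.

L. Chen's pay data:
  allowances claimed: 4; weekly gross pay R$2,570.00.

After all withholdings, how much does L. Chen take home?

Income Tax: taxable = R$2,570.00 − 4×R$199.00 = R$1,774.00
  R$76.86 + 14.69% × (R$1,774.00 − R$1,400.00) = R$76.86 + 14.69% × R$374.00 = R$131.80
Workforce Levy: 2.9% × R$2,570.00 = R$74.53
Disability Insurance: 2% × R$2,570.00 = R$51.40
Unemployment Insurance: 6% × R$2,570.00 = R$154.20
Total withheld: R$131.80 + R$74.53 + R$51.40 + R$154.20 = R$411.93
Net pay: R$2,570.00 − R$411.93 = R$2,158.07

R$2,158.07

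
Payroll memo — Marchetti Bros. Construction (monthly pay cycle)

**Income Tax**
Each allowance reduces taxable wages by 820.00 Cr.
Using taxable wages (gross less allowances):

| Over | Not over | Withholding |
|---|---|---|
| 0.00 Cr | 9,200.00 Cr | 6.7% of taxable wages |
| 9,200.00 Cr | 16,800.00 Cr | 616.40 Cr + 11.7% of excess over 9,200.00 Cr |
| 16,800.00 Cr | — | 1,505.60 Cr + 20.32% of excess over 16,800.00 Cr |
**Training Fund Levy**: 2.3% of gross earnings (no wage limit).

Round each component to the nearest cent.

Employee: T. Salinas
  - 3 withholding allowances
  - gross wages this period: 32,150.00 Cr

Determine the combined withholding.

Income Tax: taxable = 32,150.00 Cr − 3×820.00 Cr = 29,690.00 Cr
  1,505.60 Cr + 20.32% × (29,690.00 Cr − 16,800.00 Cr) = 1,505.60 Cr + 20.32% × 12,890.00 Cr = 4,124.85 Cr
Training Fund Levy: 2.3% × 32,150.00 Cr = 739.45 Cr
Total: 4,124.85 Cr + 739.45 Cr = 4,864.30 Cr

4,864.30 Cr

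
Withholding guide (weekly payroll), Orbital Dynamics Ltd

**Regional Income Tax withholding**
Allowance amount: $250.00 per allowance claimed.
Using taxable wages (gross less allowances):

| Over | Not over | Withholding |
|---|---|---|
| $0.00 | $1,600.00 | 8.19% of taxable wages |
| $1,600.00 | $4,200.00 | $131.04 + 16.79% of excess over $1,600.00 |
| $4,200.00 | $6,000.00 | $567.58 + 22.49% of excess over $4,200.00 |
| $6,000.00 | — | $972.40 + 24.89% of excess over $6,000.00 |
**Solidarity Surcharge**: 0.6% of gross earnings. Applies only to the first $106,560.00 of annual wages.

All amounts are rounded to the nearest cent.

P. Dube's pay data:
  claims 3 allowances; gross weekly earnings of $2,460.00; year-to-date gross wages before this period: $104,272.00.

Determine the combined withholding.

Regional Income Tax: taxable = $2,460.00 − 3×$250.00 = $1,710.00
  $131.04 + 16.79% × ($1,710.00 − $1,600.00) = $131.04 + 16.79% × $110.00 = $149.51
Solidarity Surcharge: cap $106,560.00 − YTD $104,272.00 = $2,288.00 subject; 0.6% × $2,288.00 = $13.73
Total: $149.51 + $13.73 = $163.24

$163.24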